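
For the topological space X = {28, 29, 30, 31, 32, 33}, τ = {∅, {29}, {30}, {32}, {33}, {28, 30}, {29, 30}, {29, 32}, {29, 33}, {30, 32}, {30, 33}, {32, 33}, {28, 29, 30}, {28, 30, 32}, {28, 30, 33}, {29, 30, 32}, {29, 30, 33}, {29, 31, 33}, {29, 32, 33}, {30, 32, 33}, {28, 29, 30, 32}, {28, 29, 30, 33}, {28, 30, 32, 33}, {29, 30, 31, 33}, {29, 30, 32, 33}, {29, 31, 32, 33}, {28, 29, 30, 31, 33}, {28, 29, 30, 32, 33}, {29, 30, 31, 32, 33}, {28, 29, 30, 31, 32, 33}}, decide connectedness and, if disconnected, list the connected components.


(X, τ) is disconnected; components = [{32}, {28, 30}, {29, 31, 33}].

Find clopen sets (U ∈ τ with X ∖ U ∈ τ):
  U = ∅, X ∖ U = {28, 29, 30, 31, 32, 33} — both open, so U is clopen.
  U = {32}, X ∖ U = {28, 29, 30, 31, 33} — both open, so U is clopen.
  U = {28, 30}, X ∖ U = {29, 31, 32, 33} — both open, so U is clopen.
  U = {28, 30, 32}, X ∖ U = {29, 31, 33} — both open, so U is clopen.
  U = {29, 31, 33}, X ∖ U = {28, 30, 32} — both open, so U is clopen.
  U = {29, 31, 32, 33}, X ∖ U = {28, 30} — both open, so U is clopen.
  U = {28, 29, 30, 31, 33}, X ∖ U = {32} — both open, so U is clopen.
  U = {28, 29, 30, 31, 32, 33}, X ∖ U = ∅ — both open, so U is clopen.
Nontrivial clopen(s) exist: e.g. {32}. So (X, τ) is disconnected.
Compute connected components by grouping points that agree on all clopens:
  component: {32}
  component: {28, 30}
  component: {29, 31, 33}


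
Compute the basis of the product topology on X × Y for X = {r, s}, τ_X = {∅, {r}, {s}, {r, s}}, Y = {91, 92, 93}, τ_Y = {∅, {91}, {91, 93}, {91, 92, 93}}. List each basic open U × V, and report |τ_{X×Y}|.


Basis B = {∅ × ∅, {r} × {91}, {s} × {91}, {r} × {91, 93}, {r, s} × {91}, {s} × {91, 93}, {r} × {91, 92, 93}, {s} × {91, 92, 93}, {r, s} × {91, 93}, {r, s} × {91, 92, 93}}; |τ_{X×Y}| = 16.

Enumerate products U × V with U ∈ τ_X, V ∈ τ_Y (deduplicated):
  ∅ × ∅ = {} (∅)
  {r} × {91} = {(r,91)}
  {s} × {91} = {(s,91)}
  {r} × {91, 93} = {(r,91), (r,93)}
  {r, s} × {91} = {(r,91), (s,91)}
  {s} × {91, 93} = {(s,91), (s,93)}
  {r} × {91, 92, 93} = {(r,91), (r,92), (r,93)}
  {s} × {91, 92, 93} = {(s,91), (s,92), (s,93)}
  {r, s} × {91, 93} = {(r,91), (r,93), (s,91), (s,93)}
  {r, s} × {91, 92, 93} = {(r,91), (r,92), (r,93), (s,91), (s,92), (s,93)}
These 10 distinct sets form the basis B.
Close under arbitrary unions to get τ_{X×Y}; counting gives |τ_{X×Y}| = 16.


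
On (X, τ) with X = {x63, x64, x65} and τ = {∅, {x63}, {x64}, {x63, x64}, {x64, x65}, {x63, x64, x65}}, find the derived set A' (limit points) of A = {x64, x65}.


A' = {x65}

For each x ∈ X, list the open sets U ∈ τ with x ∈ U, then check whether U ∩ (A ∖ {x}) ≠ ∅ for every such U.
  x = x63: open {x63} ∋ x has {x63} ∩ (A ∖ {x63}) = ∅, so x is NOT a limit point.
  x = x64: open {x64} ∋ x has {x64} ∩ (A ∖ {x64}) = ∅, so x is NOT a limit point.
  x = x65: opens ∋ x are {x64, x65}, {x63, x64, x65}; each meets A ∖ {x65}, so x IS a limit point.
Collecting: A' = {x65}.


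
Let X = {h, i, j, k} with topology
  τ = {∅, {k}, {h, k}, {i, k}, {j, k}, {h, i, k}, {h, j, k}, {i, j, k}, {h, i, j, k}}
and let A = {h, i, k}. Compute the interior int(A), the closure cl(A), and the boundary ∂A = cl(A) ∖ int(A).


int(A) = {h, i, k}, cl(A) = {h, i, j, k}, ∂A = {j}.

Closed sets in (X, τ) are complements of opens:
  closed(X, τ) = {∅, {h}, {i}, {j}, {h, i}, {h, j}, {i, j}, {h, i, j}, {h, i, j, k}}.
int(A) = ⋃ {U ∈ τ : U ⊆ A}. Opens contained in A: ∅, {k}, {h, k}, {i, k}, {h, i, k}.
Taking the union of these: int(A) = {h, i, k}.
cl(A) = ⋂ {C closed : A ⊆ C}. Closed sets containing A: {h, i, j, k}.
Intersecting these: cl(A) = {h, i, j, k}.
∂A = cl(A) ∖ int(A) = {h, i, j, k} ∖ {h, i, k} = {j}.


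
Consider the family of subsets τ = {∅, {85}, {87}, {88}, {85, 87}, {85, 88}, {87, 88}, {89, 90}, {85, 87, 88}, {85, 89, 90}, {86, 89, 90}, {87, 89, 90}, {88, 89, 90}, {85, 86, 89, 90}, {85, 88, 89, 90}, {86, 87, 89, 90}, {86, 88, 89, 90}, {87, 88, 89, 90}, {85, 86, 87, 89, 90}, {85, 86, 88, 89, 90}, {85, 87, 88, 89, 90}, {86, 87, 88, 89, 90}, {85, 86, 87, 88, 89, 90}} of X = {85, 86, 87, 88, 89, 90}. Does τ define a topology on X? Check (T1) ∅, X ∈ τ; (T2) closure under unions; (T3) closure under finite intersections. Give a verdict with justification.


τ is NOT a topology on X.

Axiom (T1): ∅ ∈ τ? Yes; X ∈ τ? Yes.
Axiom (T2/T3): check pairwise unions and intersections of members of τ.
Counterexample for (T2): {85} ∪ {87, 89, 90} = {85, 87, 89, 90} ∉ τ. Therefore τ is NOT a topology.


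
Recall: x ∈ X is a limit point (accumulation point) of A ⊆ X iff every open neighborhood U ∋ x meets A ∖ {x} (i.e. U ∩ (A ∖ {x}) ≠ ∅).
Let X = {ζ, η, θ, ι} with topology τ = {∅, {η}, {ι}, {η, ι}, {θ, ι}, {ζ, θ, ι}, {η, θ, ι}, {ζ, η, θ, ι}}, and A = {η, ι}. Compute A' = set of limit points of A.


A' = {ζ, θ}

For each x ∈ X, list the open sets U ∈ τ with x ∈ U, then check whether U ∩ (A ∖ {x}) ≠ ∅ for every such U.
  x = ζ: opens ∋ x are {ζ, θ, ι}, {ζ, η, θ, ι}; each meets A ∖ {ζ}, so x IS a limit point.
  x = η: open {η} ∋ x has {η} ∩ (A ∖ {η}) = ∅, so x is NOT a limit point.
  x = θ: opens ∋ x are {θ, ι}, {ζ, θ, ι}, {η, θ, ι}, {ζ, η, θ, ι}; each meets A ∖ {θ}, so x IS a limit point.
  x = ι: open {ι} ∋ x has {ι} ∩ (A ∖ {ι}) = ∅, so x is NOT a limit point.
Collecting: A' = {ζ, θ}.


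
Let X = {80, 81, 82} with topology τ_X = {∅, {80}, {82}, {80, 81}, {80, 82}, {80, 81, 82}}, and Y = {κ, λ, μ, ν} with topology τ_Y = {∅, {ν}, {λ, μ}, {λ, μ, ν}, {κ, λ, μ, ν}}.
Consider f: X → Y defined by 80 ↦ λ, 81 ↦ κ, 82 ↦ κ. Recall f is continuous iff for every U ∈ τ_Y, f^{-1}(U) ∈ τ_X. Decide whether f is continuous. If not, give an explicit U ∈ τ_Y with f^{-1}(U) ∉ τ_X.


f IS continuous.

Compute f^{-1}(U) for each U ∈ τ_Y:
  U = ∅: f^{-1}(U) = ∅ ∈ τ_X ✓.
  U = {ν}: f^{-1}(U) = ∅ ∈ τ_X ✓.
  U = {λ, μ}: f^{-1}(U) = {80} ∈ τ_X ✓.
  U = {λ, μ, ν}: f^{-1}(U) = {80} ∈ τ_X ✓.
  U = {κ, λ, μ, ν}: f^{-1}(U) = {80, 81, 82} ∈ τ_X ✓.
Every preimage lies in τ_X, so f IS continuous.


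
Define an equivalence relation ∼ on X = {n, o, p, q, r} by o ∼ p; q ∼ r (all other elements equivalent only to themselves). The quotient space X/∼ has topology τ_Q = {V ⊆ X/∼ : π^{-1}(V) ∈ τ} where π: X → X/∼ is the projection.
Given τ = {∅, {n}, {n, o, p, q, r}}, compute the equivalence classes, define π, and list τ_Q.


X/∼ = {[n], [o=p], [q=r]}; |τ_Q| = 3.

Equivalence classes: [n], [o=p], [q=r].
Quotient map π: X → X/∼ sends n ↦ [n], o ↦ [o=p], p ↦ [o=p], q ↦ [q=r], r ↦ [q=r].
For each subset V ⊆ X/∼, compute π^{-1}(V) ⊆ X and check whether π^{-1}(V) ∈ τ. V is open in τ_Q iff π^{-1}(V) ∈ τ.
  V = {}: π^{-1}(V) = ∅ ∈ τ ✓.
  V = {[n]}: π^{-1}(V) = {n} ∈ τ ✓.
  V = {[o=p]}: π^{-1}(V) = {o, p} ∉ τ ✗.
  V = {[n], [o=p]}: π^{-1}(V) = {n, o, p} ∉ τ ✗.
  V = {[q=r]}: π^{-1}(V) = {q, r} ∉ τ ✗.
  V = {[n], [q=r]}: π^{-1}(V) = {n, q, r} ∉ τ ✗.
  V = {[o=p], [q=r]}: π^{-1}(V) = {o, p, q, r} ∉ τ ✗.
  V = {[n], [o=p], [q=r]}: π^{-1}(V) = {n, o, p, q, r} ∈ τ ✓.
Open sets in the quotient: τ_Q = {{}, {[n]}, {[n], [o=p], [q=r]}} (3 elements).


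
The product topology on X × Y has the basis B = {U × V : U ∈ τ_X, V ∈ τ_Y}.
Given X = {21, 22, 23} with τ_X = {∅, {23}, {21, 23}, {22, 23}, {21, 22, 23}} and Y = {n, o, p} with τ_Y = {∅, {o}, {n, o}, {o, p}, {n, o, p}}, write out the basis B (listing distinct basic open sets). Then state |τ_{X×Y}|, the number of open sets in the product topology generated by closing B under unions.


Basis B = {∅ × ∅, {23} × {o}, {21, 23} × {o}, {22, 23} × {o}, {23} × {n, o}, {23} × {o, p}, {21, 22, 23} × {o}, {23} × {n, o, p}, {21, 23} × {n, o}, {21, 23} × {o, p}, {22, 23} × {n, o}, {22, 23} × {o, p}, {21, 23} × {n, o, p}, {21, 22, 23} × {n, o}, {21, 22, 23} × {o, p}, {22, 23} × {n, o, p}, {21, 22, 23} × {n, o, p}}; |τ_{X×Y}| = 48.

Enumerate products U × V with U ∈ τ_X, V ∈ τ_Y (deduplicated):
  ∅ × ∅ = {} (∅)
  {23} × {o} = {(23,o)}
  {21, 23} × {o} = {(21,o), (23,o)}
  {22, 23} × {o} = {(22,o), (23,o)}
  {23} × {n, o} = {(23,n), (23,o)}
  {23} × {o, p} = {(23,o), (23,p)}
  {21, 22, 23} × {o} = {(21,o), (22,o), (23,o)}
  {23} × {n, o, p} = {(23,n), (23,o), (23,p)}
  {21, 23} × {n, o} = {(21,n), (21,o), (23,n), (23,o)}
  {21, 23} × {o, p} = {(21,o), (21,p), (23,o), (23,p)}
  {22, 23} × {n, o} = {(22,n), (22,o), (23,n), (23,o)}
  {22, 23} × {o, p} = {(22,o), (22,p), (23,o), (23,p)}
  {21, 23} × {n, o, p} = {(21,n), (21,o), (21,p), (23,n), (23,o), (23,p)}
  {21, 22, 23} × {n, o} = {(21,n), (21,o), (22,n), (22,o), (23,n), (23,o)}
  {21, 22, 23} × {o, p} = {(21,o), (21,p), (22,o), (22,p), (23,o), (23,p)}
  {22, 23} × {n, o, p} = {(22,n), (22,o), (22,p), (23,n), (23,o), (23,p)}
  {21, 22, 23} × {n, o, p} = {(21,n), (21,o), (21,p), (22,n), (22,o), (22,p), (23,n), (23,o), (23,p)}
These 17 distinct sets form the basis B.
Close under arbitrary unions to get τ_{X×Y}; counting gives |τ_{X×Y}| = 48.


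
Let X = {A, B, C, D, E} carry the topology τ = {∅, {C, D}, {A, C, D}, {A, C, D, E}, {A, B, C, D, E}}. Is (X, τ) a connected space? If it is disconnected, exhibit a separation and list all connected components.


(X, τ) is connected.

Find clopen sets (U ∈ τ with X ∖ U ∈ τ):
  U = ∅, X ∖ U = {A, B, C, D, E} — both open, so U is clopen.
  U = {A, B, C, D, E}, X ∖ U = ∅ — both open, so U is clopen.
Only trivial clopens (∅ and X) exist, so (X, τ) is connected.
Compute connected components by grouping points that agree on all clopens:
  component: {A, B, C, D, E}


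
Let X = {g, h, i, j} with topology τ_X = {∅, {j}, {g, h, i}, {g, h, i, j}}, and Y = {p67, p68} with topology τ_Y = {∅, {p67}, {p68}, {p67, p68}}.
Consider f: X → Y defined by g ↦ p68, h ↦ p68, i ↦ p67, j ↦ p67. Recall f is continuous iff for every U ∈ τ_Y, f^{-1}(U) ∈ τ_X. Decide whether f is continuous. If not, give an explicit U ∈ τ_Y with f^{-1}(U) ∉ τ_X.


f is NOT continuous.

Compute f^{-1}(U) for each U ∈ τ_Y:
  U = ∅: f^{-1}(U) = ∅ ∈ τ_X ✓.
  U = {p67}: f^{-1}(U) = {i, j} ∉ τ_X ✗.
  U = {p68}: f^{-1}(U) = {g, h} ∉ τ_X ✗.
  U = {p67, p68}: f^{-1}(U) = {g, h, i, j} ∈ τ_X ✓.
Found U = {p67} with f^{-1}(U) = {i, j} not in τ_X. Therefore f is NOT continuous.


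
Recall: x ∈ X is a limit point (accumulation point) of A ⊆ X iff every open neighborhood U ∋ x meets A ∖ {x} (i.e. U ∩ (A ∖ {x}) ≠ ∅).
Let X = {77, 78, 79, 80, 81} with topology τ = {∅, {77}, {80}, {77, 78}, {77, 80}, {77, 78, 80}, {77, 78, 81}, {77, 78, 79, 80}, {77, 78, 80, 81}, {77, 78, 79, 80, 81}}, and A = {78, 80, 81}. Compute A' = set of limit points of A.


A' = {79, 81}

For each x ∈ X, list the open sets U ∈ τ with x ∈ U, then check whether U ∩ (A ∖ {x}) ≠ ∅ for every such U.
  x = 77: open {77} ∋ x has {77} ∩ (A ∖ {77}) = ∅, so x is NOT a limit point.
  x = 78: open {77, 78} ∋ x has {77, 78} ∩ (A ∖ {78}) = ∅, so x is NOT a limit point.
  x = 79: opens ∋ x are {77, 78, 79, 80}, {77, 78, 79, 80, 81}; each meets A ∖ {79}, so x IS a limit point.
  x = 80: open {80} ∋ x has {80} ∩ (A ∖ {80}) = ∅, so x is NOT a limit point.
  x = 81: opens ∋ x are {77, 78, 81}, {77, 78, 80, 81}, {77, 78, 79, 80, 81}; each meets A ∖ {81}, so x IS a limit point.
Collecting: A' = {79, 81}.


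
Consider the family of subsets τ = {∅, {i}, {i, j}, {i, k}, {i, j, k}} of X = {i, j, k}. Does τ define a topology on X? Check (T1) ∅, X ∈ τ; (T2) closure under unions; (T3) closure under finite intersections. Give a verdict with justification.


τ IS a topology on X.

Axiom (T1): ∅ ∈ τ? Yes; X ∈ τ? Yes.
Axiom (T2/T3): check pairwise unions and intersections of members of τ.
All pairwise intersections and unions checked — each lies in τ. Therefore τ satisfies (T1), (T2), (T3): it IS a topology on X.


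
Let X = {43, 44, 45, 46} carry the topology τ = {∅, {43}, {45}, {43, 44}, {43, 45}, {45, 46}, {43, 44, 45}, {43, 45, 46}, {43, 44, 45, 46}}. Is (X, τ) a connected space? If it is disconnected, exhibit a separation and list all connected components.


(X, τ) is disconnected; components = [{43, 44}, {45, 46}].

Find clopen sets (U ∈ τ with X ∖ U ∈ τ):
  U = ∅, X ∖ U = {43, 44, 45, 46} — both open, so U is clopen.
  U = {43, 44}, X ∖ U = {45, 46} — both open, so U is clopen.
  U = {45, 46}, X ∖ U = {43, 44} — both open, so U is clopen.
  U = {43, 44, 45, 46}, X ∖ U = ∅ — both open, so U is clopen.
Nontrivial clopen(s) exist: e.g. {43, 44}. So (X, τ) is disconnected.
Compute connected components by grouping points that agree on all clopens:
  component: {43, 44}
  component: {45, 46}


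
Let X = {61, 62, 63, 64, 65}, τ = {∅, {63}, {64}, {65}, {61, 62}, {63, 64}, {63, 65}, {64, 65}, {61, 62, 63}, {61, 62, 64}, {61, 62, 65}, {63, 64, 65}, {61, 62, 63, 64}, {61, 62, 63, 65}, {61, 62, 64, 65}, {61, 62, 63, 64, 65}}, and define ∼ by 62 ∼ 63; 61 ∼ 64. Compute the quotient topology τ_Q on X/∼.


X/∼ = {[61=64], [62=63], [65]}; |τ_Q| = 4.

Equivalence classes: [61=64], [62=63], [65].
Quotient map π: X → X/∼ sends 61 ↦ [61=64], 62 ↦ [62=63], 63 ↦ [62=63], 64 ↦ [61=64], 65 ↦ [65].
For each subset V ⊆ X/∼, compute π^{-1}(V) ⊆ X and check whether π^{-1}(V) ∈ τ. V is open in τ_Q iff π^{-1}(V) ∈ τ.
  V = {}: π^{-1}(V) = ∅ ∈ τ ✓.
  V = {[61=64]}: π^{-1}(V) = {61, 64} ∉ τ ✗.
  V = {[62=63]}: π^{-1}(V) = {62, 63} ∉ τ ✗.
  V = {[61=64], [62=63]}: π^{-1}(V) = {61, 62, 63, 64} ∈ τ ✓.
  V = {[65]}: π^{-1}(V) = {65} ∈ τ ✓.
  V = {[61=64], [65]}: π^{-1}(V) = {61, 64, 65} ∉ τ ✗.
  V = {[62=63], [65]}: π^{-1}(V) = {62, 63, 65} ∉ τ ✗.
  V = {[61=64], [62=63], [65]}: π^{-1}(V) = {61, 62, 63, 64, 65} ∈ τ ✓.
Open sets in the quotient: τ_Q = {{}, {[61=64], [62=63]}, {[65]}, {[61=64], [62=63], [65]}} (4 elements).


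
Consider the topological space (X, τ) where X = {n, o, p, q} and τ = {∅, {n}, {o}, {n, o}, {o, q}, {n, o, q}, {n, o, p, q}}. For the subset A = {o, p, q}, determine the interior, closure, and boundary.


int(A) = {o, q}, cl(A) = {o, p, q}, ∂A = {p}.

Closed sets in (X, τ) are complements of opens:
  closed(X, τ) = {∅, {p}, {n, p}, {p, q}, {n, p, q}, {o, p, q}, {n, o, p, q}}.
int(A) = ⋃ {U ∈ τ : U ⊆ A}. Opens contained in A: ∅, {o}, {o, q}.
Taking the union of these: int(A) = {o, q}.
cl(A) = ⋂ {C closed : A ⊆ C}. Closed sets containing A: {o, p, q}, {n, o, p, q}.
Intersecting these: cl(A) = {o, p, q}.
∂A = cl(A) ∖ int(A) = {o, p, q} ∖ {o, q} = {p}.


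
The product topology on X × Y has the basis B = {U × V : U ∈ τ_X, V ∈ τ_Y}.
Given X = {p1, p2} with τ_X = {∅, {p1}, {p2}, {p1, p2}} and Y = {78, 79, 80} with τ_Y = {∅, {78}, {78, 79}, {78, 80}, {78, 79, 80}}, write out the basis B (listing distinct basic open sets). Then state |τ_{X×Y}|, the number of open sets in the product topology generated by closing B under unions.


Basis B = {∅ × ∅, {p1} × {78}, {p2} × {78}, {p1} × {78, 79}, {p1} × {78, 80}, {p1, p2} × {78}, {p2} × {78, 79}, {p2} × {78, 80}, {p1} × {78, 79, 80}, {p2} × {78, 79, 80}, {p1, p2} × {78, 79}, {p1, p2} × {78, 80}, {p1, p2} × {78, 79, 80}}; |τ_{X×Y}| = 25.

Enumerate products U × V with U ∈ τ_X, V ∈ τ_Y (deduplicated):
  ∅ × ∅ = {} (∅)
  {p1} × {78} = {(p1,78)}
  {p2} × {78} = {(p2,78)}
  {p1} × {78, 79} = {(p1,78), (p1,79)}
  {p1} × {78, 80} = {(p1,78), (p1,80)}
  {p1, p2} × {78} = {(p1,78), (p2,78)}
  {p2} × {78, 79} = {(p2,78), (p2,79)}
  {p2} × {78, 80} = {(p2,78), (p2,80)}
  {p1} × {78, 79, 80} = {(p1,78), (p1,79), (p1,80)}
  {p2} × {78, 79, 80} = {(p2,78), (p2,79), (p2,80)}
  {p1, p2} × {78, 79} = {(p1,78), (p1,79), (p2,78), (p2,79)}
  {p1, p2} × {78, 80} = {(p1,78), (p1,80), (p2,78), (p2,80)}
  {p1, p2} × {78, 79, 80} = {(p1,78), (p1,79), (p1,80), (p2,78), (p2,79), (p2,80)}
These 13 distinct sets form the basis B.
Close under arbitrary unions to get τ_{X×Y}; counting gives |τ_{X×Y}| = 25.


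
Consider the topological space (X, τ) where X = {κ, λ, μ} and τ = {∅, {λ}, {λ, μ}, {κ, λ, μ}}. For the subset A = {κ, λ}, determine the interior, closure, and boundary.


int(A) = {λ}, cl(A) = {κ, λ, μ}, ∂A = {κ, μ}.

Closed sets in (X, τ) are complements of opens:
  closed(X, τ) = {∅, {κ}, {κ, μ}, {κ, λ, μ}}.
int(A) = ⋃ {U ∈ τ : U ⊆ A}. Opens contained in A: ∅, {λ}.
Taking the union of these: int(A) = {λ}.
cl(A) = ⋂ {C closed : A ⊆ C}. Closed sets containing A: {κ, λ, μ}.
Intersecting these: cl(A) = {κ, λ, μ}.
∂A = cl(A) ∖ int(A) = {κ, λ, μ} ∖ {λ} = {κ, μ}.


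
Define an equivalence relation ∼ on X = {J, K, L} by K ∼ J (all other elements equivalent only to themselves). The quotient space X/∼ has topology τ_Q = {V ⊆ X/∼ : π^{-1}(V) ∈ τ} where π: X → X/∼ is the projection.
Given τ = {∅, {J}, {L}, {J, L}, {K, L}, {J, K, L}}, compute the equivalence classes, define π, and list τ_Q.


X/∼ = {[J=K], [L]}; |τ_Q| = 3.

Equivalence classes: [J=K], [L].
Quotient map π: X → X/∼ sends J ↦ [J=K], K ↦ [J=K], L ↦ [L].
For each subset V ⊆ X/∼, compute π^{-1}(V) ⊆ X and check whether π^{-1}(V) ∈ τ. V is open in τ_Q iff π^{-1}(V) ∈ τ.
  V = {}: π^{-1}(V) = ∅ ∈ τ ✓.
  V = {[J=K]}: π^{-1}(V) = {J, K} ∉ τ ✗.
  V = {[L]}: π^{-1}(V) = {L} ∈ τ ✓.
  V = {[J=K], [L]}: π^{-1}(V) = {J, K, L} ∈ τ ✓.
Open sets in the quotient: τ_Q = {{}, {[L]}, {[J=K], [L]}} (3 elements).


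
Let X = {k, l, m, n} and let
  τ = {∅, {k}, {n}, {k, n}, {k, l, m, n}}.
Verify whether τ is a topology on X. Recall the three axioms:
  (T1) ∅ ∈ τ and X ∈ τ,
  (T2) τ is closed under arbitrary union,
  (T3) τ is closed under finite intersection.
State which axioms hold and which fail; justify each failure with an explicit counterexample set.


τ IS a topology on X.

Axiom (T1): ∅ ∈ τ? Yes; X ∈ τ? Yes.
Axiom (T2/T3): check pairwise unions and intersections of members of τ.
All pairwise intersections and unions checked — each lies in τ. Therefore τ satisfies (T1), (T2), (T3): it IS a topology on X.


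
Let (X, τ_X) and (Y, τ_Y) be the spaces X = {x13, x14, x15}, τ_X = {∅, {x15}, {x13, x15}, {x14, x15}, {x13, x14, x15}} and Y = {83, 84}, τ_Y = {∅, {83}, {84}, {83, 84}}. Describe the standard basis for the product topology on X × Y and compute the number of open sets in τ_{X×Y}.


Basis B = {∅ × ∅, {x15} × {83}, {x15} × {84}, {x13, x15} × {83}, {x13, x15} × {84}, {x14, x15} × {83}, {x14, x15} × {84}, {x15} × {83, 84}, {x13, x14, x15} × {83}, {x13, x14, x15} × {84}, {x13, x15} × {83, 84}, {x14, x15} × {83, 84}, {x13, x14, x15} × {83, 84}}; |τ_{X×Y}| = 25.

Enumerate products U × V with U ∈ τ_X, V ∈ τ_Y (deduplicated):
  ∅ × ∅ = {} (∅)
  {x15} × {83} = {(x15,83)}
  {x15} × {84} = {(x15,84)}
  {x13, x15} × {83} = {(x13,83), (x15,83)}
  {x13, x15} × {84} = {(x13,84), (x15,84)}
  {x14, x15} × {83} = {(x14,83), (x15,83)}
  {x14, x15} × {84} = {(x14,84), (x15,84)}
  {x15} × {83, 84} = {(x15,83), (x15,84)}
  {x13, x14, x15} × {83} = {(x13,83), (x14,83), (x15,83)}
  {x13, x14, x15} × {84} = {(x13,84), (x14,84), (x15,84)}
  {x13, x15} × {83, 84} = {(x13,83), (x13,84), (x15,83), (x15,84)}
  {x14, x15} × {83, 84} = {(x14,83), (x14,84), (x15,83), (x15,84)}
  {x13, x14, x15} × {83, 84} = {(x13,83), (x13,84), (x14,83), (x14,84), (x15,83), (x15,84)}
These 13 distinct sets form the basis B.
Close under arbitrary unions to get τ_{X×Y}; counting gives |τ_{X×Y}| = 25.


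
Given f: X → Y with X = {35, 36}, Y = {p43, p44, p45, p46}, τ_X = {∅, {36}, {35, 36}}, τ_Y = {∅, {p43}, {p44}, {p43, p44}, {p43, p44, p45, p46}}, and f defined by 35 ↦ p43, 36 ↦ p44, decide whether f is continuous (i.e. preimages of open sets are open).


f is NOT continuous.

Compute f^{-1}(U) for each U ∈ τ_Y:
  U = ∅: f^{-1}(U) = ∅ ∈ τ_X ✓.
  U = {p43}: f^{-1}(U) = {35} ∉ τ_X ✗.
  U = {p44}: f^{-1}(U) = {36} ∈ τ_X ✓.
  U = {p43, p44}: f^{-1}(U) = {35, 36} ∈ τ_X ✓.
  U = {p43, p44, p45, p46}: f^{-1}(U) = {35, 36} ∈ τ_X ✓.
Found U = {p43} with f^{-1}(U) = {35} not in τ_X. Therefore f is NOT continuous.


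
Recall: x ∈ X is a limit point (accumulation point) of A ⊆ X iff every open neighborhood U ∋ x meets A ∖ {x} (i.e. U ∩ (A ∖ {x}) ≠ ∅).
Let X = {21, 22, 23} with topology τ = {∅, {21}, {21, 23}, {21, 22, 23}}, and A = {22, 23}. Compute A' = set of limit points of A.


A' = {22}

For each x ∈ X, list the open sets U ∈ τ with x ∈ U, then check whether U ∩ (A ∖ {x}) ≠ ∅ for every such U.
  x = 21: open {21} ∋ x has {21} ∩ (A ∖ {21}) = ∅, so x is NOT a limit point.
  x = 22: opens ∋ x are {21, 22, 23}; each meets A ∖ {22}, so x IS a limit point.
  x = 23: open {21, 23} ∋ x has {21, 23} ∩ (A ∖ {23}) = ∅, so x is NOT a limit point.
Collecting: A' = {22}.


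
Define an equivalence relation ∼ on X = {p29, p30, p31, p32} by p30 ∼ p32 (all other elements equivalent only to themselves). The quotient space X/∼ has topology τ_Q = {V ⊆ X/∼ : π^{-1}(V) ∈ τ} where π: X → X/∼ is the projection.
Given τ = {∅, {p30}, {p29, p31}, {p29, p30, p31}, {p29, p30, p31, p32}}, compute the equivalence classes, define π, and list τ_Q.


X/∼ = {[p29], [p30=p32], [p31]}; |τ_Q| = 3.

Equivalence classes: [p29], [p30=p32], [p31].
Quotient map π: X → X/∼ sends p29 ↦ [p29], p30 ↦ [p30=p32], p31 ↦ [p31], p32 ↦ [p30=p32].
For each subset V ⊆ X/∼, compute π^{-1}(V) ⊆ X and check whether π^{-1}(V) ∈ τ. V is open in τ_Q iff π^{-1}(V) ∈ τ.
  V = {}: π^{-1}(V) = ∅ ∈ τ ✓.
  V = {[p29]}: π^{-1}(V) = {p29} ∉ τ ✗.
  V = {[p30=p32]}: π^{-1}(V) = {p30, p32} ∉ τ ✗.
  V = {[p29], [p30=p32]}: π^{-1}(V) = {p29, p30, p32} ∉ τ ✗.
  V = {[p31]}: π^{-1}(V) = {p31} ∉ τ ✗.
  V = {[p29], [p31]}: π^{-1}(V) = {p29, p31} ∈ τ ✓.
  V = {[p30=p32], [p31]}: π^{-1}(V) = {p30, p31, p32} ∉ τ ✗.
  V = {[p29], [p30=p32], [p31]}: π^{-1}(V) = {p29, p30, p31, p32} ∈ τ ✓.
Open sets in the quotient: τ_Q = {{}, {[p29], [p31]}, {[p29], [p30=p32], [p31]}} (3 elements).


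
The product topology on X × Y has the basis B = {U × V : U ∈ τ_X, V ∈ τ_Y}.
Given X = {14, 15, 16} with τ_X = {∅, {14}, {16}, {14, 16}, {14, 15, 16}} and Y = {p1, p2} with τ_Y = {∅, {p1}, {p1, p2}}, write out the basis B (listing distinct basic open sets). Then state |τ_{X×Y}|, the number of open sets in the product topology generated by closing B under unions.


Basis B = {∅ × ∅, {14} × {p1}, {16} × {p1}, {14} × {p1, p2}, {14, 16} × {p1}, {16} × {p1, p2}, {14, 15, 16} × {p1}, {14, 16} × {p1, p2}, {14, 15, 16} × {p1, p2}}; |τ_{X×Y}| = 14.

Enumerate products U × V with U ∈ τ_X, V ∈ τ_Y (deduplicated):
  ∅ × ∅ = {} (∅)
  {14} × {p1} = {(14,p1)}
  {16} × {p1} = {(16,p1)}
  {14} × {p1, p2} = {(14,p1), (14,p2)}
  {14, 16} × {p1} = {(14,p1), (16,p1)}
  {16} × {p1, p2} = {(16,p1), (16,p2)}
  {14, 15, 16} × {p1} = {(14,p1), (15,p1), (16,p1)}
  {14, 16} × {p1, p2} = {(14,p1), (14,p2), (16,p1), (16,p2)}
  {14, 15, 16} × {p1, p2} = {(14,p1), (14,p2), (15,p1), (15,p2), (16,p1), (16,p2)}
These 9 distinct sets form the basis B.
Close under arbitrary unions to get τ_{X×Y}; counting gives |τ_{X×Y}| = 14.


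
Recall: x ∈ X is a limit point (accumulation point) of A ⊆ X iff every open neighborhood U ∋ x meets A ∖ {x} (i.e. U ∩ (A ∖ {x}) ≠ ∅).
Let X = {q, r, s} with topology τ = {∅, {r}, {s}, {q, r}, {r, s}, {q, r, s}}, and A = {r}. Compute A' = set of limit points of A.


A' = {q}

For each x ∈ X, list the open sets U ∈ τ with x ∈ U, then check whether U ∩ (A ∖ {x}) ≠ ∅ for every such U.
  x = q: opens ∋ x are {q, r}, {q, r, s}; each meets A ∖ {q}, so x IS a limit point.
  x = r: open {r} ∋ x has {r} ∩ (A ∖ {r}) = ∅, so x is NOT a limit point.
  x = s: open {s} ∋ x has {s} ∩ (A ∖ {s}) = ∅, so x is NOT a limit point.
Collecting: A' = {q}.


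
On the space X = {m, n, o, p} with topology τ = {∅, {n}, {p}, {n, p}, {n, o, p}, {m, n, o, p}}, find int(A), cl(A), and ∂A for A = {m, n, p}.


int(A) = {n, p}, cl(A) = {m, n, o, p}, ∂A = {m, o}.

Closed sets in (X, τ) are complements of opens:
  closed(X, τ) = {∅, {m}, {m, o}, {m, n, o}, {m, o, p}, {m, n, o, p}}.
int(A) = ⋃ {U ∈ τ : U ⊆ A}. Opens contained in A: ∅, {n}, {p}, {n, p}.
Taking the union of these: int(A) = {n, p}.
cl(A) = ⋂ {C closed : A ⊆ C}. Closed sets containing A: {m, n, o, p}.
Intersecting these: cl(A) = {m, n, o, p}.
∂A = cl(A) ∖ int(A) = {m, n, o, p} ∖ {n, p} = {m, o}.


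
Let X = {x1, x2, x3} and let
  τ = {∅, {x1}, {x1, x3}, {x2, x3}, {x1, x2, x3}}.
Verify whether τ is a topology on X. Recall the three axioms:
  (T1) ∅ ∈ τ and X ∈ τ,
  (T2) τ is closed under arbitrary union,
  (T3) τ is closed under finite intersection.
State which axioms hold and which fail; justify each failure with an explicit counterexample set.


τ is NOT a topology on X.

Axiom (T1): ∅ ∈ τ? Yes; X ∈ τ? Yes.
Axiom (T2/T3): check pairwise unions and intersections of members of τ.
Counterexample for (T3): {x1, x3} ∩ {x2, x3} = {x3} ∉ τ. Therefore τ is NOT a topology.


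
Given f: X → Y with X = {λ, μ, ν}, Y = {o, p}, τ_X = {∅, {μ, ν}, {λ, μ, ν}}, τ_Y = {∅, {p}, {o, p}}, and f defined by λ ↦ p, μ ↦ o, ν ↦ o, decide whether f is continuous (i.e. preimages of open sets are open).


f is NOT continuous.

Compute f^{-1}(U) for each U ∈ τ_Y:
  U = ∅: f^{-1}(U) = ∅ ∈ τ_X ✓.
  U = {p}: f^{-1}(U) = {λ} ∉ τ_X ✗.
  U = {o, p}: f^{-1}(U) = {λ, μ, ν} ∈ τ_X ✓.
Found U = {p} with f^{-1}(U) = {λ} not in τ_X. Therefore f is NOT continuous.


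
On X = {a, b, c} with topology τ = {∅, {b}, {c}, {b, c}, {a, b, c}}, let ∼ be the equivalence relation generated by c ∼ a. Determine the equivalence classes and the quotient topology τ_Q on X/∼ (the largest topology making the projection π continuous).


X/∼ = {[a=c], [b]}; |τ_Q| = 3.

Equivalence classes: [a=c], [b].
Quotient map π: X → X/∼ sends a ↦ [a=c], b ↦ [b], c ↦ [a=c].
For each subset V ⊆ X/∼, compute π^{-1}(V) ⊆ X and check whether π^{-1}(V) ∈ τ. V is open in τ_Q iff π^{-1}(V) ∈ τ.
  V = {}: π^{-1}(V) = ∅ ∈ τ ✓.
  V = {[a=c]}: π^{-1}(V) = {a, c} ∉ τ ✗.
  V = {[b]}: π^{-1}(V) = {b} ∈ τ ✓.
  V = {[a=c], [b]}: π^{-1}(V) = {a, b, c} ∈ τ ✓.
Open sets in the quotient: τ_Q = {{}, {[b]}, {[a=c], [b]}} (3 elements).


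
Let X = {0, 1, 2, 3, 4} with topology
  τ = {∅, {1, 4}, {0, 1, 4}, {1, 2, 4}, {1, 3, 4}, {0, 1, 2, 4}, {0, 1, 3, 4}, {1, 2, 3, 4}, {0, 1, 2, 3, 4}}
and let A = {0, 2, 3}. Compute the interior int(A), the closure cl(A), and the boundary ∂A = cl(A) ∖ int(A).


int(A) = ∅, cl(A) = {0, 2, 3}, ∂A = {0, 2, 3}.

Closed sets in (X, τ) are complements of opens:
  closed(X, τ) = {∅, {0}, {2}, {3}, {0, 2}, {0, 3}, {2, 3}, {0, 2, 3}, {0, 1, 2, 3, 4}}.
int(A) = ⋃ {U ∈ τ : U ⊆ A}. Opens contained in A: ∅.
Taking the union of these: int(A) = ∅.
cl(A) = ⋂ {C closed : A ⊆ C}. Closed sets containing A: {0, 2, 3}, {0, 1, 2, 3, 4}.
Intersecting these: cl(A) = {0, 2, 3}.
∂A = cl(A) ∖ int(A) = {0, 2, 3} ∖ ∅ = {0, 2, 3}.


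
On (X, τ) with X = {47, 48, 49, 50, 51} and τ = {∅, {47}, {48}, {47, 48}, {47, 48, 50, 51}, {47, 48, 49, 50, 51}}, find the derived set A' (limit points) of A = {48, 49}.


A' = {49, 50, 51}

For each x ∈ X, list the open sets U ∈ τ with x ∈ U, then check whether U ∩ (A ∖ {x}) ≠ ∅ for every such U.
  x = 47: open {47} ∋ x has {47} ∩ (A ∖ {47}) = ∅, so x is NOT a limit point.
  x = 48: open {48} ∋ x has {48} ∩ (A ∖ {48}) = ∅, so x is NOT a limit point.
  x = 49: opens ∋ x are {47, 48, 49, 50, 51}; each meets A ∖ {49}, so x IS a limit point.
  x = 50: opens ∋ x are {47, 48, 50, 51}, {47, 48, 49, 50, 51}; each meets A ∖ {50}, so x IS a limit point.
  x = 51: opens ∋ x are {47, 48, 50, 51}, {47, 48, 49, 50, 51}; each meets A ∖ {51}, so x IS a limit point.
Collecting: A' = {49, 50, 51}.


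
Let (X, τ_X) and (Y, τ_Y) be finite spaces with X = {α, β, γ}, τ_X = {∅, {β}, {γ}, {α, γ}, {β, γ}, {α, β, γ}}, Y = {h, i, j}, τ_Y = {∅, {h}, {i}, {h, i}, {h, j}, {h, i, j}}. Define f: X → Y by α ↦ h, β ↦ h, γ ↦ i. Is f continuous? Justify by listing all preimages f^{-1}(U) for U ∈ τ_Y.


f is NOT continuous.

Compute f^{-1}(U) for each U ∈ τ_Y:
  U = ∅: f^{-1}(U) = ∅ ∈ τ_X ✓.
  U = {h}: f^{-1}(U) = {α, β} ∉ τ_X ✗.
  U = {i}: f^{-1}(U) = {γ} ∈ τ_X ✓.
  U = {h, i}: f^{-1}(U) = {α, β, γ} ∈ τ_X ✓.
  U = {h, j}: f^{-1}(U) = {α, β} ∉ τ_X ✗.
  U = {h, i, j}: f^{-1}(U) = {α, β, γ} ∈ τ_X ✓.
Found U = {h} with f^{-1}(U) = {α, β} not in τ_X. Therefore f is NOT continuous.


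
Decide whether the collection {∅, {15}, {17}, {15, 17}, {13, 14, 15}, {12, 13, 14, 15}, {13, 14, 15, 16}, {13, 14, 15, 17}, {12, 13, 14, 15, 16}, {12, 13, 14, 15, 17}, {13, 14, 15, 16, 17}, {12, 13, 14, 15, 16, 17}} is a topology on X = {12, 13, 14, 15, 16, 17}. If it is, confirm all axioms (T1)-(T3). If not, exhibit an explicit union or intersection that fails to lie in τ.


τ IS a topology on X.

Axiom (T1): ∅ ∈ τ? Yes; X ∈ τ? Yes.
Axiom (T2/T3): check pairwise unions and intersections of members of τ.
All pairwise intersections and unions checked — each lies in τ. Therefore τ satisfies (T1), (T2), (T3): it IS a topology on X.


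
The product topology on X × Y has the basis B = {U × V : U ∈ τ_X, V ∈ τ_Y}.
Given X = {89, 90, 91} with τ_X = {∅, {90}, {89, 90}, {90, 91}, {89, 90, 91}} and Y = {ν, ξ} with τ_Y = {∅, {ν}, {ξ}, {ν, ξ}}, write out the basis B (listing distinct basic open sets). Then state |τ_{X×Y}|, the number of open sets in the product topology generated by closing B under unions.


Basis B = {∅ × ∅, {90} × {ν}, {90} × {ξ}, {89, 90} × {ν}, {89, 90} × {ξ}, {90} × {ν, ξ}, {90, 91} × {ν}, {90, 91} × {ξ}, {89, 90, 91} × {ν}, {89, 90, 91} × {ξ}, {89, 90} × {ν, ξ}, {90, 91} × {ν, ξ}, {89, 90, 91} × {ν, ξ}}; |τ_{X×Y}| = 25.

Enumerate products U × V with U ∈ τ_X, V ∈ τ_Y (deduplicated):
  ∅ × ∅ = {} (∅)
  {90} × {ν} = {(90,ν)}
  {90} × {ξ} = {(90,ξ)}
  {89, 90} × {ν} = {(89,ν), (90,ν)}
  {89, 90} × {ξ} = {(89,ξ), (90,ξ)}
  {90} × {ν, ξ} = {(90,ν), (90,ξ)}
  {90, 91} × {ν} = {(90,ν), (91,ν)}
  {90, 91} × {ξ} = {(90,ξ), (91,ξ)}
  {89, 90, 91} × {ν} = {(89,ν), (90,ν), (91,ν)}
  {89, 90, 91} × {ξ} = {(89,ξ), (90,ξ), (91,ξ)}
  {89, 90} × {ν, ξ} = {(89,ν), (89,ξ), (90,ν), (90,ξ)}
  {90, 91} × {ν, ξ} = {(90,ν), (90,ξ), (91,ν), (91,ξ)}
  {89, 90, 91} × {ν, ξ} = {(89,ν), (89,ξ), (90,ν), (90,ξ), (91,ν), (91,ξ)}
These 13 distinct sets form the basis B.
Close under arbitrary unions to get τ_{X×Y}; counting gives |τ_{X×Y}| = 25.


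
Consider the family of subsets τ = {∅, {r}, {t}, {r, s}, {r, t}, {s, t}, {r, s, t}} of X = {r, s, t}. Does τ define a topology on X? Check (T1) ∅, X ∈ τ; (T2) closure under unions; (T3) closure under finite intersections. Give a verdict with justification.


τ is NOT a topology on X.

Axiom (T1): ∅ ∈ τ? Yes; X ∈ τ? Yes.
Axiom (T2/T3): check pairwise unions and intersections of members of τ.
Counterexample for (T3): {r, s} ∩ {s, t} = {s} ∉ τ. Therefore τ is NOT a topology.


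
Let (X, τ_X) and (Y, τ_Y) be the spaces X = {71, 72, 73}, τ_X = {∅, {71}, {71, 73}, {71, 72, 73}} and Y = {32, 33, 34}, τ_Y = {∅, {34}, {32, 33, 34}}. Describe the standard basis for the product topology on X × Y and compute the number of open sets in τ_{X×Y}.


Basis B = {∅ × ∅, {71} × {34}, {71, 73} × {34}, {71} × {32, 33, 34}, {71, 72, 73} × {34}, {71, 73} × {32, 33, 34}, {71, 72, 73} × {32, 33, 34}}; |τ_{X×Y}| = 10.

Enumerate products U × V with U ∈ τ_X, V ∈ τ_Y (deduplicated):
  ∅ × ∅ = {} (∅)
  {71} × {34} = {(71,34)}
  {71, 73} × {34} = {(71,34), (73,34)}
  {71} × {32, 33, 34} = {(71,32), (71,33), (71,34)}
  {71, 72, 73} × {34} = {(71,34), (72,34), (73,34)}
  {71, 73} × {32, 33, 34} = {(71,32), (71,33), (71,34), (73,32), (73,33), (73,34)}
  {71, 72, 73} × {32, 33, 34} = {(71,32), (71,33), (71,34), (72,32), (72,33), (72,34), (73,32), (73,33), (73,34)}
These 7 distinct sets form the basis B.
Close under arbitrary unions to get τ_{X×Y}; counting gives |τ_{X×Y}| = 10.


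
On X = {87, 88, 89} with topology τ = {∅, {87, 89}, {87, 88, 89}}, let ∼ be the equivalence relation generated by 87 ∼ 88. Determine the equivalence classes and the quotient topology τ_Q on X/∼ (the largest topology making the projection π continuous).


X/∼ = {[87=88], [89]}; |τ_Q| = 2.

Equivalence classes: [87=88], [89].
Quotient map π: X → X/∼ sends 87 ↦ [87=88], 88 ↦ [87=88], 89 ↦ [89].
For each subset V ⊆ X/∼, compute π^{-1}(V) ⊆ X and check whether π^{-1}(V) ∈ τ. V is open in τ_Q iff π^{-1}(V) ∈ τ.
  V = {}: π^{-1}(V) = ∅ ∈ τ ✓.
  V = {[87=88]}: π^{-1}(V) = {87, 88} ∉ τ ✗.
  V = {[89]}: π^{-1}(V) = {89} ∉ τ ✗.
  V = {[87=88], [89]}: π^{-1}(V) = {87, 88, 89} ∈ τ ✓.
Open sets in the quotient: τ_Q = {{}, {[87=88], [89]}} (2 elements).


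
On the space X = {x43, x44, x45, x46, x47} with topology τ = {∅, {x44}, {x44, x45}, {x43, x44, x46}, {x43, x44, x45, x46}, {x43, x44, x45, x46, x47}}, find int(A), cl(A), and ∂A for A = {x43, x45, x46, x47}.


int(A) = ∅, cl(A) = {x43, x45, x46, x47}, ∂A = {x43, x45, x46, x47}.

Closed sets in (X, τ) are complements of opens:
  closed(X, τ) = {∅, {x47}, {x45, x47}, {x43, x46, x47}, {x43, x45, x46, x47}, {x43, x44, x45, x46, x47}}.
int(A) = ⋃ {U ∈ τ : U ⊆ A}. Opens contained in A: ∅.
Taking the union of these: int(A) = ∅.
cl(A) = ⋂ {C closed : A ⊆ C}. Closed sets containing A: {x43, x45, x46, x47}, {x43, x44, x45, x46, x47}.
Intersecting these: cl(A) = {x43, x45, x46, x47}.
∂A = cl(A) ∖ int(A) = {x43, x45, x46, x47} ∖ ∅ = {x43, x45, x46, x47}.


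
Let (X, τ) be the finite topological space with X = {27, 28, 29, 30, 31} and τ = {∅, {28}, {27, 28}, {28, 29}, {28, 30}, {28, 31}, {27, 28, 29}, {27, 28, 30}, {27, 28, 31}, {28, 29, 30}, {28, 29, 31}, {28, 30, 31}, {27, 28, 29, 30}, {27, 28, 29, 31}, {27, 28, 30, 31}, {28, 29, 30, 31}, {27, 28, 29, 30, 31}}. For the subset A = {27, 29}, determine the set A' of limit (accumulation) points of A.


A' = ∅

For each x ∈ X, list the open sets U ∈ τ with x ∈ U, then check whether U ∩ (A ∖ {x}) ≠ ∅ for every such U.
  x = 27: open {27, 28} ∋ x has {27, 28} ∩ (A ∖ {27}) = ∅, so x is NOT a limit point.
  x = 28: open {28} ∋ x has {28} ∩ (A ∖ {28}) = ∅, so x is NOT a limit point.
  x = 29: open {28, 29} ∋ x has {28, 29} ∩ (A ∖ {29}) = ∅, so x is NOT a limit point.
  x = 30: open {28, 30} ∋ x has {28, 30} ∩ (A ∖ {30}) = ∅, so x is NOT a limit point.
  x = 31: open {28, 31} ∋ x has {28, 31} ∩ (A ∖ {31}) = ∅, so x is NOT a limit point.
Collecting: A' = ∅.


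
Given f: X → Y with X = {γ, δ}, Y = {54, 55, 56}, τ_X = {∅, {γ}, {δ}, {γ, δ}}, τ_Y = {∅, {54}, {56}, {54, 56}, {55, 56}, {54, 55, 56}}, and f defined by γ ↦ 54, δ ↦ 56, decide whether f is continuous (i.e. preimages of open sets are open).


f IS continuous.

Compute f^{-1}(U) for each U ∈ τ_Y:
  U = ∅: f^{-1}(U) = ∅ ∈ τ_X ✓.
  U = {54}: f^{-1}(U) = {γ} ∈ τ_X ✓.
  U = {56}: f^{-1}(U) = {δ} ∈ τ_X ✓.
  U = {54, 56}: f^{-1}(U) = {γ, δ} ∈ τ_X ✓.
  U = {55, 56}: f^{-1}(U) = {δ} ∈ τ_X ✓.
  U = {54, 55, 56}: f^{-1}(U) = {γ, δ} ∈ τ_X ✓.
Every preimage lies in τ_X, so f IS continuous.


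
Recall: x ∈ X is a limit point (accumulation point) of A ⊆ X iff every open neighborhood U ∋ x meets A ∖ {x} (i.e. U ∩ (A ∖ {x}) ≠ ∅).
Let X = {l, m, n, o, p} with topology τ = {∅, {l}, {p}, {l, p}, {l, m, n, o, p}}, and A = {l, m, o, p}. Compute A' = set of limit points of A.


A' = {m, n, o}

For each x ∈ X, list the open sets U ∈ τ with x ∈ U, then check whether U ∩ (A ∖ {x}) ≠ ∅ for every such U.
  x = l: open {l} ∋ x has {l} ∩ (A ∖ {l}) = ∅, so x is NOT a limit point.
  x = m: opens ∋ x are {l, m, n, o, p}; each meets A ∖ {m}, so x IS a limit point.
  x = n: opens ∋ x are {l, m, n, o, p}; each meets A ∖ {n}, so x IS a limit point.
  x = o: opens ∋ x are {l, m, n, o, p}; each meets A ∖ {o}, so x IS a limit point.
  x = p: open {p} ∋ x has {p} ∩ (A ∖ {p}) = ∅, so x is NOT a limit point.
Collecting: A' = {m, n, o}.


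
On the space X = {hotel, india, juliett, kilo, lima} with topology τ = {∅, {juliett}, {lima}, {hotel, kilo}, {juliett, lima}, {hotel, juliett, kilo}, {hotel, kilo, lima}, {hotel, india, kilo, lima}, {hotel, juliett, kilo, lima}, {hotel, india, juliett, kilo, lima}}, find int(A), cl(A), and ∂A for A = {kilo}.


int(A) = ∅, cl(A) = {hotel, india, kilo}, ∂A = {hotel, india, kilo}.

Closed sets in (X, τ) are complements of opens:
  closed(X, τ) = {∅, {india}, {juliett}, {india, juliett}, {india, lima}, {hotel, india, kilo}, {india, juliett, lima}, {hotel, india, juliett, kilo}, {hotel, india, kilo, lima}, {hotel, india, juliett, kilo, lima}}.
int(A) = ⋃ {U ∈ τ : U ⊆ A}. Opens contained in A: ∅.
Taking the union of these: int(A) = ∅.
cl(A) = ⋂ {C closed : A ⊆ C}. Closed sets containing A: {hotel, india, kilo}, {hotel, india, juliett, kilo}, {hotel, india, kilo, lima}, {hotel, india, juliett, kilo, lima}.
Intersecting these: cl(A) = {hotel, india, kilo}.
∂A = cl(A) ∖ int(A) = {hotel, india, kilo} ∖ ∅ = {hotel, india, kilo}.


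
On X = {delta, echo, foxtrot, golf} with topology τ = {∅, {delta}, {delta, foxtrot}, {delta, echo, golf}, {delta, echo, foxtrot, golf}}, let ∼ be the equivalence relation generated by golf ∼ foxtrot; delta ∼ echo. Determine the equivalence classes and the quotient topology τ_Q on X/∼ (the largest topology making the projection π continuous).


X/∼ = {[delta=echo], [foxtrot=golf]}; |τ_Q| = 2.

Equivalence classes: [delta=echo], [foxtrot=golf].
Quotient map π: X → X/∼ sends delta ↦ [delta=echo], echo ↦ [delta=echo], foxtrot ↦ [foxtrot=golf], golf ↦ [foxtrot=golf].
For each subset V ⊆ X/∼, compute π^{-1}(V) ⊆ X and check whether π^{-1}(V) ∈ τ. V is open in τ_Q iff π^{-1}(V) ∈ τ.
  V = {}: π^{-1}(V) = ∅ ∈ τ ✓.
  V = {[delta=echo]}: π^{-1}(V) = {delta, echo} ∉ τ ✗.
  V = {[foxtrot=golf]}: π^{-1}(V) = {foxtrot, golf} ∉ τ ✗.
  V = {[delta=echo], [foxtrot=golf]}: π^{-1}(V) = {delta, echo, foxtrot, golf} ∈ τ ✓.
Open sets in the quotient: τ_Q = {{}, {[delta=echo], [foxtrot=golf]}} (2 elements).


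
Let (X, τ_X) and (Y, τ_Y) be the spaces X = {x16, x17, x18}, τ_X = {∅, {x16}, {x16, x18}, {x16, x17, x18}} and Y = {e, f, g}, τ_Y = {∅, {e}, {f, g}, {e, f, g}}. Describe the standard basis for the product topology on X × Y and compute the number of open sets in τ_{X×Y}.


Basis B = {∅ × ∅, {x16} × {e}, {x16, x18} × {e}, {x16} × {f, g}, {x16} × {e, f, g}, {x16, x17, x18} × {e}, {x16, x18} × {f, g}, {x16, x18} × {e, f, g}, {x16, x17, x18} × {f, g}, {x16, x17, x18} × {e, f, g}}; |τ_{X×Y}| = 16.

Enumerate products U × V with U ∈ τ_X, V ∈ τ_Y (deduplicated):
  ∅ × ∅ = {} (∅)
  {x16} × {e} = {(x16,e)}
  {x16, x18} × {e} = {(x16,e), (x18,e)}
  {x16} × {f, g} = {(x16,f), (x16,g)}
  {x16} × {e, f, g} = {(x16,e), (x16,f), (x16,g)}
  {x16, x17, x18} × {e} = {(x16,e), (x17,e), (x18,e)}
  {x16, x18} × {f, g} = {(x16,f), (x16,g), (x18,f), (x18,g)}
  {x16, x18} × {e, f, g} = {(x16,e), (x16,f), (x16,g), (x18,e), (x18,f), (x18,g)}
  {x16, x17, x18} × {f, g} = {(x16,f), (x16,g), (x17,f), (x17,g), (x18,f), (x18,g)}
  {x16, x17, x18} × {e, f, g} = {(x16,e), (x16,f), (x16,g), (x17,e), (x17,f), (x17,g), (x18,e), (x18,f), (x18,g)}
These 10 distinct sets form the basis B.
Close under arbitrary unions to get τ_{X×Y}; counting gives |τ_{X×Y}| = 16.
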